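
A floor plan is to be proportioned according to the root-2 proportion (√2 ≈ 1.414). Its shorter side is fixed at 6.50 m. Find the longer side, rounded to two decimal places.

9.19 m

root-2 ≈ 1.41421.
Longer side = 6.50 × 1.41421 ≈ 9.1924 → 9.19 m.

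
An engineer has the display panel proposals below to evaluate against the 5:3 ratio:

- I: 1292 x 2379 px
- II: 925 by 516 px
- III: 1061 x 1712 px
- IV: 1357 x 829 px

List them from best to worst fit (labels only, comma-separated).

I: 2379/1292 ≈ 1.841 → |1.841 − 1.667| = 0.174
II: 925/516 ≈ 1.793 → |1.793 − 1.667| = 0.126
III: 1712/1061 ≈ 1.614 → |1.614 − 1.667| = 0.053
IV: 1357/829 ≈ 1.637 → |1.637 − 1.667| = 0.030

IV, III, II, I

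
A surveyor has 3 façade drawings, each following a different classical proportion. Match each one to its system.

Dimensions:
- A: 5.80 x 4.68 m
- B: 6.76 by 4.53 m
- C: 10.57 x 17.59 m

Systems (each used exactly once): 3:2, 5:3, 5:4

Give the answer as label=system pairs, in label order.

Ratios: A ≈ 1.239; B ≈ 1.492; C ≈ 1.664.
Targets: 3:2 ≈ 1.500; 5:3 ≈ 1.667; 5:4 ≈ 1.250.

A=5:4, B=3:2, C=5:3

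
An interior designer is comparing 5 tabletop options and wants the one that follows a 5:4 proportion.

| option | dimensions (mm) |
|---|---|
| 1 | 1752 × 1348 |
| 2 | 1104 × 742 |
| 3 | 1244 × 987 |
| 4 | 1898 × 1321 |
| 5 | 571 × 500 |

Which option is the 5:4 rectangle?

Ratios (long/short): 1 ≈ 1.300; 2 ≈ 1.488; 3 ≈ 1.260; 4 ≈ 1.437; 5 ≈ 1.142.
5:4 ≈ 1.250; option 3 is nearest (Δ 0.010).

3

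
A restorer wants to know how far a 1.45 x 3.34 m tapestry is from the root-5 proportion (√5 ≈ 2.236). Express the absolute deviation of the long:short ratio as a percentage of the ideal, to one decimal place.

3.0%

Ratio = 3.34 / 1.45 ≈ 2.3034.
Ideal root-5 ≈ 2.2361. |2.3034 − 2.2361| / 2.2361 ≈ 3.01% → 3.0%.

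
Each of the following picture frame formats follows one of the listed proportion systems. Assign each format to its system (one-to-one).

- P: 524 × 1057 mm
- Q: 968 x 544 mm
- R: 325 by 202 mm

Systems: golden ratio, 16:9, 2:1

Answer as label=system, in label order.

P = 1057/524 ≈ 2.017 → 2:1 (2.000)
Q = 968/544 ≈ 1.779 → 16:9 (1.778)
R = 325/202 ≈ 1.609 → golden ratio (1.618)

P=2:1, Q=16:9, R=golden ratio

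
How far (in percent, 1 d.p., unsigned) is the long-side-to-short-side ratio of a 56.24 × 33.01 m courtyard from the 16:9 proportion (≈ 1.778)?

4.2%

Ratio = 56.24 / 33.01 ≈ 1.7037.
Ideal 16:9 ≈ 1.7778. |1.7037 − 1.7778| / 1.7778 ≈ 4.17% → 4.2%.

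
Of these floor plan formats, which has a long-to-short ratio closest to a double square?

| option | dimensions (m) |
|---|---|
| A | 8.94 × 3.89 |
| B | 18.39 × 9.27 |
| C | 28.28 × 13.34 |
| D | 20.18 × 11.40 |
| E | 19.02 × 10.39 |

B

Ratios (long/short): A ≈ 2.298; B ≈ 1.984; C ≈ 2.120; D ≈ 1.770; E ≈ 1.831.
2:1 ≈ 2.000; option B is nearest (Δ 0.016).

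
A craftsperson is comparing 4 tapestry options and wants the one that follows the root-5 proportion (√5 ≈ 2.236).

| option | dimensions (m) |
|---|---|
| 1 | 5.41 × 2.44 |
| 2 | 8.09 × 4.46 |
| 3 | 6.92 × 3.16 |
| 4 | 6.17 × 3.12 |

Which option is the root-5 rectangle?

Target root-5 ≈ 2.236.
1: 2.217 (Δ0.019)  2: 1.814 (Δ0.422)  3: 2.190 (Δ0.046)  4: 1.978 (Δ0.258)

1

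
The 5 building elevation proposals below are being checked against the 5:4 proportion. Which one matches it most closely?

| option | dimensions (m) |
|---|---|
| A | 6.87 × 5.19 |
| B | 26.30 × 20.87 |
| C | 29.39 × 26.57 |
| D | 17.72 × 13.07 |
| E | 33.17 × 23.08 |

Ratios (long/short): A ≈ 1.324; B ≈ 1.260; C ≈ 1.106; D ≈ 1.356; E ≈ 1.437.
5:4 ≈ 1.250; option B is nearest (Δ 0.010).

B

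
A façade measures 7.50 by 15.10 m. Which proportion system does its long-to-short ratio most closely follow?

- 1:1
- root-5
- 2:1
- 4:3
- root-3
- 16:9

2:1

Ratio = 15.10 / 7.50 ≈ 2.013.
Distances: 1:1 1.000 (Δ 1.013); root-5 2.236 (Δ 0.223); 2:1 2.000 (Δ 0.013); 4:3 1.333 (Δ 0.680); root-3 1.732 (Δ 0.281); 16:9 1.778 (Δ 0.235).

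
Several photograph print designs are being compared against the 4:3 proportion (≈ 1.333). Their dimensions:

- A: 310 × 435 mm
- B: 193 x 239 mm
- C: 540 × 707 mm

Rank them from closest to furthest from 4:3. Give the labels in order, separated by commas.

A: 435/310 ≈ 1.403 → |1.403 − 1.333| = 0.070
B: 239/193 ≈ 1.238 → |1.238 − 1.333| = 0.095
C: 707/540 ≈ 1.309 → |1.309 − 1.333| = 0.024

C, A, B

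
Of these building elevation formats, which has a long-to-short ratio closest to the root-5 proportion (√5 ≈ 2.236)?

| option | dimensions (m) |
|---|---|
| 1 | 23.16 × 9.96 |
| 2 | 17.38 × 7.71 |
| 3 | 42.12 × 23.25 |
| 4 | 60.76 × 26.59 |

2

Target root-5 ≈ 2.236.
1: 2.325 (Δ0.089)  2: 2.254 (Δ0.018)  3: 1.812 (Δ0.424)  4: 2.285 (Δ0.049)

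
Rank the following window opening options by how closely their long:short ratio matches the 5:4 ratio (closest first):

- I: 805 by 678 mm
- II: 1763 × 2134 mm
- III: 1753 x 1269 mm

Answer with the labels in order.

I: 805/678 ≈ 1.187 → |1.187 − 1.250| = 0.063
II: 2134/1763 ≈ 1.210 → |1.210 − 1.250| = 0.040
III: 1753/1269 ≈ 1.381 → |1.381 − 1.250| = 0.131

II, I, III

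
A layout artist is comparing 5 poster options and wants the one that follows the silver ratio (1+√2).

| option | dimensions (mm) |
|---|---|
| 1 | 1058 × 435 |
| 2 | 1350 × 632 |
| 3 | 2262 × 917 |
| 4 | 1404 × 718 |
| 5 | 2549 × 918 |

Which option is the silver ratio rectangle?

Ratios (long/short): 1 ≈ 2.432; 2 ≈ 2.136; 3 ≈ 2.467; 4 ≈ 1.955; 5 ≈ 2.777.
silver ratio ≈ 2.414; option 1 is nearest (Δ 0.018).

1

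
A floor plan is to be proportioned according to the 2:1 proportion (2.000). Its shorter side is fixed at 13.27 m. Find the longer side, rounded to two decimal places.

2:1 = 2.00000.
Longer side = 13.27 × 2.00000 ≈ 26.5400 → 26.54 m.

26.54 m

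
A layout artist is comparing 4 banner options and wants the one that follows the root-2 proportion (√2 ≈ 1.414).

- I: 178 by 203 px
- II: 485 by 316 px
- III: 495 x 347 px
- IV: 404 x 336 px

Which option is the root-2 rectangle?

III

Ratios (long/short): I ≈ 1.140; II ≈ 1.535; III ≈ 1.427; IV ≈ 1.202.
root-2 ≈ 1.414; option III is nearest (Δ 0.013).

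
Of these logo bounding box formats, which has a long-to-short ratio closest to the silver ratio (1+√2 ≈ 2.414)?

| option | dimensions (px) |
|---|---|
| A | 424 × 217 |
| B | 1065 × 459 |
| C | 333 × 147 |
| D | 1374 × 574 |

D

Target silver ratio ≈ 2.414.
A: 1.954 (Δ0.460)  B: 2.320 (Δ0.094)  C: 2.265 (Δ0.149)  D: 2.394 (Δ0.020)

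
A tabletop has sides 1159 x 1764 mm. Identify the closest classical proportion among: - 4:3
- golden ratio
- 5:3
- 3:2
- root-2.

1764/1159 ≈ 1.522. Nearest candidates are 3:2 (1.500, off by 0.022) and golden ratio (1.618, off by 0.096).

3:2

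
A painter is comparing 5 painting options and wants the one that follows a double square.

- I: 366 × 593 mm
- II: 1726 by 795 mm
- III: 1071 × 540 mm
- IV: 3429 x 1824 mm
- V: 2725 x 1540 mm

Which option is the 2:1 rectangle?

Target 2:1 ≈ 2.000.
I: 1.620 (Δ0.380)  II: 2.171 (Δ0.171)  III: 1.983 (Δ0.017)  IV: 1.880 (Δ0.120)  V: 1.769 (Δ0.231)

III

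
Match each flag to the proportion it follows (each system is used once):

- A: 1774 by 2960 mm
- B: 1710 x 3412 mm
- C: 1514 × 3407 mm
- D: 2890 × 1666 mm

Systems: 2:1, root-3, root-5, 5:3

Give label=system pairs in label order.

A=5:3, B=2:1, C=root-5, D=root-3

Ratios: A ≈ 1.669; B ≈ 1.995; C ≈ 2.250; D ≈ 1.735.
Targets: 2:1 ≈ 2.000; root-3 ≈ 1.732; root-5 ≈ 2.236; 5:3 ≈ 1.667.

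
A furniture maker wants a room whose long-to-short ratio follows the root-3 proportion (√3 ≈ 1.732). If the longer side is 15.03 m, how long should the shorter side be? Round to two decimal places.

8.68 m

root-3 ≈ 1.73205.
Shorter side = 15.03 ÷ 1.73205 ≈ 8.6776 → 8.68 m.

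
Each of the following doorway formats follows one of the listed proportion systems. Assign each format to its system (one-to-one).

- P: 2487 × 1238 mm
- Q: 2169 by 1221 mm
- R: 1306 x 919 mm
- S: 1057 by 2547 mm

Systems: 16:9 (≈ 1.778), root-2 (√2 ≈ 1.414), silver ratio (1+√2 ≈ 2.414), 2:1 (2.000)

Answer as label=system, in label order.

P=2:1, Q=16:9, R=root-2, S=silver ratio

Ratios: P ≈ 2.009; Q ≈ 1.776; R ≈ 1.421; S ≈ 2.410.
Targets: 16:9 ≈ 1.778; root-2 ≈ 1.414; silver ratio ≈ 2.414; 2:1 ≈ 2.000.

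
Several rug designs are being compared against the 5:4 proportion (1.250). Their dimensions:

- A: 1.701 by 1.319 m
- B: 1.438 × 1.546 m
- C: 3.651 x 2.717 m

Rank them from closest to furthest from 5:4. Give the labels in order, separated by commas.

A, C, B

Ratios: A = 1.701 / 1.319 ≈ 1.290; B = 1.546 / 1.438 ≈ 1.075; C = 3.651 / 2.717 ≈ 1.344.
|Δ from 1.250|: A 0.040; B 0.175; C 0.094.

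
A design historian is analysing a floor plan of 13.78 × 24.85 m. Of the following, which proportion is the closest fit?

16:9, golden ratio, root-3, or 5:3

24.85/13.78 ≈ 1.803. Nearest candidates are 16:9 (1.778, off by 0.025) and root-3 (1.732, off by 0.071).

16:9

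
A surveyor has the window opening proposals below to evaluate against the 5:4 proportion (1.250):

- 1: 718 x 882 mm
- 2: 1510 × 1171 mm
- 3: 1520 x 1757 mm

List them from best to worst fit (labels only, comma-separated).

1, 2, 3

1: 882/718 ≈ 1.228 → |1.228 − 1.250| = 0.022
2: 1510/1171 ≈ 1.289 → |1.289 − 1.250| = 0.039
3: 1757/1520 ≈ 1.156 → |1.156 − 1.250| = 0.094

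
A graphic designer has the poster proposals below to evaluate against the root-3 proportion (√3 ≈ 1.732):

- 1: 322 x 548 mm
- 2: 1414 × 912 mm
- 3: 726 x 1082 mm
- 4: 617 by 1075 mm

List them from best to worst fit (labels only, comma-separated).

4, 1, 2, 3

1: 548/322 ≈ 1.702 → |1.702 − 1.732| = 0.030
2: 1414/912 ≈ 1.550 → |1.550 − 1.732| = 0.182
3: 1082/726 ≈ 1.490 → |1.490 − 1.732| = 0.242
4: 1075/617 ≈ 1.742 → |1.742 − 1.732| = 0.010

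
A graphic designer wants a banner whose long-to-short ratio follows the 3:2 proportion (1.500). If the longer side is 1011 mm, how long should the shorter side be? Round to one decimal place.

674.0 mm

3:2 = 1.50000.
Shorter side = 1011 ÷ 1.50000 ≈ 674.000 → 674.0 mm.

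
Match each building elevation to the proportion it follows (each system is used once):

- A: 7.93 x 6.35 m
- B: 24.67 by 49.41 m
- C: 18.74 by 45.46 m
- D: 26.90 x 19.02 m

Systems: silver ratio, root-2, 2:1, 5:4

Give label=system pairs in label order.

Ratios: A ≈ 1.249; B ≈ 2.003; C ≈ 2.426; D ≈ 1.414.
Targets: silver ratio ≈ 2.414; root-2 ≈ 1.414; 2:1 ≈ 2.000; 5:4 ≈ 1.250.

A=5:4, B=2:1, C=silver ratio, D=root-2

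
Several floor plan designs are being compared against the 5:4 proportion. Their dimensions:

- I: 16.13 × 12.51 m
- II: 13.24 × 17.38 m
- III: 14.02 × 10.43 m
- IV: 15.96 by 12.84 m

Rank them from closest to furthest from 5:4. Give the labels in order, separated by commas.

I: 16.13/12.51 ≈ 1.289 → |1.289 − 1.250| = 0.039
II: 17.38/13.24 ≈ 1.313 → |1.313 − 1.250| = 0.063
III: 14.02/10.43 ≈ 1.344 → |1.344 − 1.250| = 0.094
IV: 15.96/12.84 ≈ 1.243 → |1.243 − 1.250| = 0.007

IV, I, II, III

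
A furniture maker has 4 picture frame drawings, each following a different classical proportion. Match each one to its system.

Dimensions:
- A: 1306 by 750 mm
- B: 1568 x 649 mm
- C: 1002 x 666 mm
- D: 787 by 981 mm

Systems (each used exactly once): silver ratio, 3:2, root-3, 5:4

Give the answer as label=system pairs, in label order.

A=root-3, B=silver ratio, C=3:2, D=5:4

A = 1306/750 ≈ 1.741 → root-3 (1.732)
B = 1568/649 ≈ 2.416 → silver ratio (2.414)
C = 1002/666 ≈ 1.505 → 3:2 (1.500)
D = 981/787 ≈ 1.247 → 5:4 (1.250)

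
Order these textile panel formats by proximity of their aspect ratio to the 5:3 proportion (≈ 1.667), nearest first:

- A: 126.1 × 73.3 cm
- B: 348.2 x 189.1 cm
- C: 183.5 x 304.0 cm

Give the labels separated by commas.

A: 126.1/73.3 ≈ 1.720 → |1.720 − 1.667| = 0.053
B: 348.2/189.1 ≈ 1.841 → |1.841 − 1.667| = 0.174
C: 304.0/183.5 ≈ 1.657 → |1.657 − 1.667| = 0.010

C, A, B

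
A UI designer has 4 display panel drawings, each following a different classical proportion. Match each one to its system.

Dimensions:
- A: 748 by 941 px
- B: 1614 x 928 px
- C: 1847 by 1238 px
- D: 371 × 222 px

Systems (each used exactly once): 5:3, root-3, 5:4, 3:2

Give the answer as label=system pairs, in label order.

A=5:4, B=root-3, C=3:2, D=5:3

Ratios: A ≈ 1.258; B ≈ 1.739; C ≈ 1.492; D ≈ 1.671.
Targets: 5:3 ≈ 1.667; root-3 ≈ 1.732; 5:4 ≈ 1.250; 3:2 ≈ 1.500.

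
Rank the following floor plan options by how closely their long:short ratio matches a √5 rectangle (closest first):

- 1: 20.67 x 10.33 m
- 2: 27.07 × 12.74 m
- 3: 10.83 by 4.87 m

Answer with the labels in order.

1: 20.67/10.33 ≈ 2.001 → |2.001 − 2.236| = 0.235
2: 27.07/12.74 ≈ 2.125 → |2.125 − 2.236| = 0.111
3: 10.83/4.87 ≈ 2.224 → |2.224 − 2.236| = 0.012

3, 2, 1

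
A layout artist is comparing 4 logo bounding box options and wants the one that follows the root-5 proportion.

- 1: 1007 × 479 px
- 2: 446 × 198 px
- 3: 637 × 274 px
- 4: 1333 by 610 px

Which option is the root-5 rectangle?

2

Ratios (long/short): 1 ≈ 2.102; 2 ≈ 2.253; 3 ≈ 2.325; 4 ≈ 2.185.
root-5 ≈ 2.236; option 2 is nearest (Δ 0.017).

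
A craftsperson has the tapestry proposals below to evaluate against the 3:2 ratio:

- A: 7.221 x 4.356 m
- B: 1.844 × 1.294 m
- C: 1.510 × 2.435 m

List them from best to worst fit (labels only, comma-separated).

A: 7.221/4.356 ≈ 1.658 → |1.658 − 1.500| = 0.158
B: 1.844/1.294 ≈ 1.425 → |1.425 − 1.500| = 0.075
C: 2.435/1.510 ≈ 1.613 → |1.613 − 1.500| = 0.113

B, C, A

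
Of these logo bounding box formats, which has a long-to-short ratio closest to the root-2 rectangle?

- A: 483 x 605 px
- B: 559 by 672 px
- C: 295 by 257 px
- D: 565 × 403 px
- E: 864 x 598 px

D

Ratios (long/short): A ≈ 1.253; B ≈ 1.202; C ≈ 1.148; D ≈ 1.402; E ≈ 1.445.
root-2 ≈ 1.414; option D is nearest (Δ 0.012).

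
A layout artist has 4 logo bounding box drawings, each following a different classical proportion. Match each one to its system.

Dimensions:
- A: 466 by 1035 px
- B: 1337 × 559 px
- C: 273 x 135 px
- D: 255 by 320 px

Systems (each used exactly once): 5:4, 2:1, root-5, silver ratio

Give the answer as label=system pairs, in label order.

Ratios: A ≈ 2.221; B ≈ 2.392; C ≈ 2.022; D ≈ 1.255.
Targets: 5:4 ≈ 1.250; 2:1 ≈ 2.000; root-5 ≈ 2.236; silver ratio ≈ 2.414.

A=root-5, B=silver ratio, C=2:1, D=5:4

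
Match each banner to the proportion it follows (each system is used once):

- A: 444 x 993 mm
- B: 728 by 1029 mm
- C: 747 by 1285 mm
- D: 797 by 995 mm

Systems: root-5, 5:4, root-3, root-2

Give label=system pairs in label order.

A=root-5, B=root-2, C=root-3, D=5:4

Ratios: A ≈ 2.236; B ≈ 1.413; C ≈ 1.720; D ≈ 1.248.
Targets: root-5 ≈ 2.236; 5:4 ≈ 1.250; root-3 ≈ 1.732; root-2 ≈ 1.414.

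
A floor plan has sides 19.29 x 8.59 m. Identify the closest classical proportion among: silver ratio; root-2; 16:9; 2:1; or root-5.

19.29/8.59 ≈ 2.246. Nearest candidates are root-5 (2.236, off by 0.010) and silver ratio (2.414, off by 0.168).

root-5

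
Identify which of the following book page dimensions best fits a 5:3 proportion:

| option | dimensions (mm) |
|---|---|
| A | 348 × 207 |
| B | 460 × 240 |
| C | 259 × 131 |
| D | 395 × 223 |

A

Ratios (long/short): A ≈ 1.681; B ≈ 1.917; C ≈ 1.977; D ≈ 1.771.
5:3 ≈ 1.667; option A is nearest (Δ 0.014).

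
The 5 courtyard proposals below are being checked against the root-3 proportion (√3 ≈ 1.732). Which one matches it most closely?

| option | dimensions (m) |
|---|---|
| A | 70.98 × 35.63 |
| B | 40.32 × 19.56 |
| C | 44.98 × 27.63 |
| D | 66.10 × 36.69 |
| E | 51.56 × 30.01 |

Ratios (long/short): A ≈ 1.992; B ≈ 2.061; C ≈ 1.628; D ≈ 1.802; E ≈ 1.718.
root-3 ≈ 1.732; option E is nearest (Δ 0.014).

E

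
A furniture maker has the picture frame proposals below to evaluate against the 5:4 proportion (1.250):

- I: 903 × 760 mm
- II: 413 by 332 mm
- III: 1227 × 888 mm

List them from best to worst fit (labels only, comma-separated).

Ratios: I = 903 / 760 ≈ 1.188; II = 413 / 332 ≈ 1.244; III = 1227 / 888 ≈ 1.382.
|Δ from 1.250|: I 0.062; II 0.006; III 0.132.

II, I, III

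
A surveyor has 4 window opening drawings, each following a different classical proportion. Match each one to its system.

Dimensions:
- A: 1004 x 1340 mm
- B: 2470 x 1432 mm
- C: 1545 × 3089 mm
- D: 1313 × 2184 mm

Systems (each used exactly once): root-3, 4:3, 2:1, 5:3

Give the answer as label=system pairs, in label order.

A=4:3, B=root-3, C=2:1, D=5:3

A = 1340/1004 ≈ 1.335 → 4:3 (1.333)
B = 2470/1432 ≈ 1.725 → root-3 (1.732)
C = 3089/1545 ≈ 1.999 → 2:1 (2.000)
D = 2184/1313 ≈ 1.663 → 5:3 (1.667)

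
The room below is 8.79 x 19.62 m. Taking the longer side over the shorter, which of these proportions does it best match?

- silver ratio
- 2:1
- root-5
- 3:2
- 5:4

Ratio = 19.62 / 8.79 ≈ 2.232.
Distances: silver ratio 2.414 (Δ 0.182); 2:1 2.000 (Δ 0.232); root-5 2.236 (Δ 0.004); 3:2 1.500 (Δ 0.732); 5:4 1.250 (Δ 0.982).

root-5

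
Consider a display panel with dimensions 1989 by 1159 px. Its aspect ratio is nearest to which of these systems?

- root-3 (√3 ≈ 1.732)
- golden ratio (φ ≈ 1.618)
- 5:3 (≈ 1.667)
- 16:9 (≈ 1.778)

root-3

Ratio = 1989 / 1159 ≈ 1.716.
Distances: root-3 1.732 (Δ 0.016); golden ratio 1.618 (Δ 0.098); 5:3 1.667 (Δ 0.049); 16:9 1.778 (Δ 0.062).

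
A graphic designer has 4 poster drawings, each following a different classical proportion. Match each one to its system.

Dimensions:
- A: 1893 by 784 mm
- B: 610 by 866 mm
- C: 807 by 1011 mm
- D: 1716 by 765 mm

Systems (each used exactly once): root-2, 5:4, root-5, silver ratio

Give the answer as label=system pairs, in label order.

A = 1893/784 ≈ 2.415 → silver ratio (2.414)
B = 866/610 ≈ 1.420 → root-2 (1.414)
C = 1011/807 ≈ 1.253 → 5:4 (1.250)
D = 1716/765 ≈ 2.243 → root-5 (2.236)

A=silver ratio, B=root-2, C=5:4, D=root-5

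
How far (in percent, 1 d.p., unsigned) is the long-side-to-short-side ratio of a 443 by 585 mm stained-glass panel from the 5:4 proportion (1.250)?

Ratio = 585 / 443 ≈ 1.3205.
Ideal 5:4 = 1.2500. |1.3205 − 1.2500| / 1.2500 ≈ 5.64% → 5.6%.

5.6%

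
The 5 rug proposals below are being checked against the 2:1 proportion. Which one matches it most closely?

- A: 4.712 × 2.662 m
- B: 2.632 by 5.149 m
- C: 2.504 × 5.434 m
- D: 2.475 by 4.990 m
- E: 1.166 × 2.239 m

D

Ratios (long/short): A ≈ 1.770; B ≈ 1.956; C ≈ 2.170; D ≈ 2.016; E ≈ 1.920.
2:1 ≈ 2.000; option D is nearest (Δ 0.016).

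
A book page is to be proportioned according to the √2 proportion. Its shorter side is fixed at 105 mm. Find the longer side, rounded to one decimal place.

148.5 mm

root-2 ≈ 1.41421.
Longer side = 105 × 1.41421 ≈ 148.492 → 148.5 mm.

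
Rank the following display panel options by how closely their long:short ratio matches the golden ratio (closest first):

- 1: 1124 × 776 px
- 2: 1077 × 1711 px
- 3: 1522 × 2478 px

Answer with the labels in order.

3, 2, 1

1: 1124/776 ≈ 1.448 → |1.448 − 1.618| = 0.170
2: 1711/1077 ≈ 1.589 → |1.589 − 1.618| = 0.029
3: 2478/1522 ≈ 1.628 → |1.628 − 1.618| = 0.010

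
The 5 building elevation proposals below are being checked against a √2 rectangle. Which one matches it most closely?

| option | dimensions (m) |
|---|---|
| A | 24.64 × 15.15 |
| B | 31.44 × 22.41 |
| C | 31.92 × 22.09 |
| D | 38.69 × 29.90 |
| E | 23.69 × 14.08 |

Ratios (long/short): A ≈ 1.626; B ≈ 1.403; C ≈ 1.445; D ≈ 1.294; E ≈ 1.683.
root-2 ≈ 1.414; option B is nearest (Δ 0.011).

B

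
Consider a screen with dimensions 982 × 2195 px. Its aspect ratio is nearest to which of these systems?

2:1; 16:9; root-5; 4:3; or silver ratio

root-5

Ratio = 2195 / 982 ≈ 2.235.
Distances: 2:1 2.000 (Δ 0.235); 16:9 1.778 (Δ 0.457); root-5 2.236 (Δ 0.001); 4:3 1.333 (Δ 0.902); silver ratio 2.414 (Δ 0.179).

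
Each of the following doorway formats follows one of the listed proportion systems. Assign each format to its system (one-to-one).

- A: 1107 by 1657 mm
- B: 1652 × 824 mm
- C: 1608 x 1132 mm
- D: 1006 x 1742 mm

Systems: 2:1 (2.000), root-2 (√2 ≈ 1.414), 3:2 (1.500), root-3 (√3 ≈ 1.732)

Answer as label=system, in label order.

Ratios: A ≈ 1.497; B ≈ 2.005; C ≈ 1.420; D ≈ 1.732.
Targets: 2:1 ≈ 2.000; root-2 ≈ 1.414; 3:2 ≈ 1.500; root-3 ≈ 1.732.

A=3:2, B=2:1, C=root-2, D=root-3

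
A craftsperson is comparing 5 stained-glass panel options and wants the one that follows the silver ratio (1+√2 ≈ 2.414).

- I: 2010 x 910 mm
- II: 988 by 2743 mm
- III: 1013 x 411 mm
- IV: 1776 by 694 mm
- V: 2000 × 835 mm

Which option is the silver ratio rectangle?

Ratios (long/short): I ≈ 2.209; II ≈ 2.776; III ≈ 2.465; IV ≈ 2.559; V ≈ 2.395.
silver ratio ≈ 2.414; option V is nearest (Δ 0.019).

V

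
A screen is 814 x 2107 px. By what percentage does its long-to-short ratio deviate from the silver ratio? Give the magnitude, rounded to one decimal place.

7.2%

Ratio = 2107 / 814 ≈ 2.5885.
Ideal silver ratio ≈ 2.4142. |2.5885 − 2.4142| / 2.4142 ≈ 7.22% → 7.2%.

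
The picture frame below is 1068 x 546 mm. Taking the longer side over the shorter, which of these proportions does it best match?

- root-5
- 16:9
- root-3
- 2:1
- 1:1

2:1

1068/546 ≈ 1.956. Nearest candidates are 2:1 (2.000, off by 0.044) and 16:9 (1.778, off by 0.178).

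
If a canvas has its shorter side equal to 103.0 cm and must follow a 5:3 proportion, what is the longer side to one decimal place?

5:3 ≈ 1.66667.
Longer side = 103.0 × 1.66667 ≈ 171.667 → 171.7 cm.

171.7 cm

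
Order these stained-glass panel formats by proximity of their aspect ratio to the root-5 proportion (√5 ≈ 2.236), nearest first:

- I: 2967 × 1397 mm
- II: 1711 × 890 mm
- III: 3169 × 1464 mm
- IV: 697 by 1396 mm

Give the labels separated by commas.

I: 2967/1397 ≈ 2.124 → |2.124 − 2.236| = 0.112
II: 1711/890 ≈ 1.922 → |1.922 − 2.236| = 0.314
III: 3169/1464 ≈ 2.165 → |2.165 − 2.236| = 0.071
IV: 1396/697 ≈ 2.003 → |2.003 − 2.236| = 0.233

III, I, IV, II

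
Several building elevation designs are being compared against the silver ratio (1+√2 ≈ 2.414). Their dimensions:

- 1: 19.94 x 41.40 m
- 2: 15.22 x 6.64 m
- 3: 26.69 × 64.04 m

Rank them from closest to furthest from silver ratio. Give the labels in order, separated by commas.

3, 2, 1

1: 41.40/19.94 ≈ 2.076 → |2.076 − 2.414| = 0.338
2: 15.22/6.64 ≈ 2.292 → |2.292 − 2.414| = 0.122
3: 64.04/26.69 ≈ 2.399 → |2.399 − 2.414| = 0.015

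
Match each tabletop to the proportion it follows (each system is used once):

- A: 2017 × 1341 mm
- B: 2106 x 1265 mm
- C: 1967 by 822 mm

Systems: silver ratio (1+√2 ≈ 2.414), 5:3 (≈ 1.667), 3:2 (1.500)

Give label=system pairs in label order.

A=3:2, B=5:3, C=silver ratio

A = 2017/1341 ≈ 1.504 → 3:2 (1.500)
B = 2106/1265 ≈ 1.665 → 5:3 (1.667)
C = 1967/822 ≈ 2.393 → silver ratio (2.414)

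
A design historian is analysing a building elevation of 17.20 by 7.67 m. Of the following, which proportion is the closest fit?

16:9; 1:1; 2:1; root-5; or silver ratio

root-5

17.20/7.67 ≈ 2.243. Nearest candidates are root-5 (2.236, off by 0.007) and silver ratio (2.414, off by 0.171).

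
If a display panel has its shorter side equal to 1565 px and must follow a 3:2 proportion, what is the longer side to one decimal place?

2347.5 px

3:2 = 1.50000.
Longer side = 1565 × 1.50000 ≈ 2347.500 → 2347.5 px.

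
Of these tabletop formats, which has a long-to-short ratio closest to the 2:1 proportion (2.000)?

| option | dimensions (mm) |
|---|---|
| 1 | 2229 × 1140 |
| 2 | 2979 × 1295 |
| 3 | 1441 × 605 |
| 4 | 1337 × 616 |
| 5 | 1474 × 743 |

Target 2:1 ≈ 2.000.
1: 1.955 (Δ0.045)  2: 2.300 (Δ0.300)  3: 2.382 (Δ0.382)  4: 2.170 (Δ0.170)  5: 1.984 (Δ0.016)

5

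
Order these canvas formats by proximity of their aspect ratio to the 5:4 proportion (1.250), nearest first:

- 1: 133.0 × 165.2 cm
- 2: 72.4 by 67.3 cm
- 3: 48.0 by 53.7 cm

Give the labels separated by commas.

1: 165.2/133.0 ≈ 1.242 → |1.242 − 1.250| = 0.008
2: 72.4/67.3 ≈ 1.076 → |1.076 − 1.250| = 0.174
3: 53.7/48.0 ≈ 1.119 → |1.119 − 1.250| = 0.131

1, 3, 2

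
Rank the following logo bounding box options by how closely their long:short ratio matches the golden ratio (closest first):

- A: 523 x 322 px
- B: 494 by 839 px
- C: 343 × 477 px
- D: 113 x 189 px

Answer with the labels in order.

Ratios: A = 523 / 322 ≈ 1.624; B = 839 / 494 ≈ 1.698; C = 477 / 343 ≈ 1.391; D = 189 / 113 ≈ 1.673.
|Δ from 1.618|: A 0.006; B 0.080; C 0.227; D 0.055.

A, D, B, C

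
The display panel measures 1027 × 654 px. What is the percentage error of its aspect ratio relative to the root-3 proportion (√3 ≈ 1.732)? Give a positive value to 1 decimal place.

9.3%

Ratio = 1027 / 654 ≈ 1.5703.
Ideal root-3 ≈ 1.7321. |1.5703 − 1.7321| / 1.7321 ≈ 9.34% → 9.3%.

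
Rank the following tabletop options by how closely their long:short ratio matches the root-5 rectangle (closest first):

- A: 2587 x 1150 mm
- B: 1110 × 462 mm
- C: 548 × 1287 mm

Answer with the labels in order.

A, C, B

A: 2587/1150 ≈ 2.250 → |2.250 − 2.236| = 0.014
B: 1110/462 ≈ 2.403 → |2.403 − 2.236| = 0.167
C: 1287/548 ≈ 2.349 → |2.349 − 2.236| = 0.113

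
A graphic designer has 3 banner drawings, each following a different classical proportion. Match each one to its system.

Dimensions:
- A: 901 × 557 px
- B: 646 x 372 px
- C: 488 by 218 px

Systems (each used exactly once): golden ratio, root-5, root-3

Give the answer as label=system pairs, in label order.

A = 901/557 ≈ 1.618 → golden ratio (1.618)
B = 646/372 ≈ 1.737 → root-3 (1.732)
C = 488/218 ≈ 2.239 → root-5 (2.236)

A=golden ratio, B=root-3, C=root-5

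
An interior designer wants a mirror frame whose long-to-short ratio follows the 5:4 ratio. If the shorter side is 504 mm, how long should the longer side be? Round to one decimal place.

5:4 = 1.25000.
Longer side = 504 × 1.25000 ≈ 630.000 → 630.0 mm.

630.0 mm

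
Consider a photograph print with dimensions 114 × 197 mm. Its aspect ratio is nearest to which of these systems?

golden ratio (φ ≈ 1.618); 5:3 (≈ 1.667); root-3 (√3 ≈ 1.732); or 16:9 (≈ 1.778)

Ratio = 197 / 114 ≈ 1.728.
Distances: golden ratio 1.618 (Δ 0.110); 5:3 1.667 (Δ 0.061); root-3 1.732 (Δ 0.004); 16:9 1.778 (Δ 0.050).

root-3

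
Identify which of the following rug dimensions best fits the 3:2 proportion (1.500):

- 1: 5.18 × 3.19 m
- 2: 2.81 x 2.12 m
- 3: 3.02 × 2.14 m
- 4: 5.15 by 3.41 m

Ratios (long/short): 1 ≈ 1.624; 2 ≈ 1.325; 3 ≈ 1.411; 4 ≈ 1.510.
3:2 ≈ 1.500; option 4 is nearest (Δ 0.010).

4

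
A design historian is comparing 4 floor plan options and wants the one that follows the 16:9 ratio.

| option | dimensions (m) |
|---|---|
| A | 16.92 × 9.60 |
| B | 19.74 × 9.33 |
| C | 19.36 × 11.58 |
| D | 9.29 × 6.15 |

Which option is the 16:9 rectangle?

Ratios (long/short): A ≈ 1.763; B ≈ 2.116; C ≈ 1.672; D ≈ 1.511.
16:9 ≈ 1.778; option A is nearest (Δ 0.015).

A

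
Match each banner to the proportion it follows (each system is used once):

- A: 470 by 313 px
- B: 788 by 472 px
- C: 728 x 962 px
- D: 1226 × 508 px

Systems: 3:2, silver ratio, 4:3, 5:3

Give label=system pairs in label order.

A = 470/313 ≈ 1.502 → 3:2 (1.500)
B = 788/472 ≈ 1.669 → 5:3 (1.667)
C = 962/728 ≈ 1.321 → 4:3 (1.333)
D = 1226/508 ≈ 2.413 → silver ratio (2.414)

A=3:2, B=5:3, C=4:3, D=silver ratio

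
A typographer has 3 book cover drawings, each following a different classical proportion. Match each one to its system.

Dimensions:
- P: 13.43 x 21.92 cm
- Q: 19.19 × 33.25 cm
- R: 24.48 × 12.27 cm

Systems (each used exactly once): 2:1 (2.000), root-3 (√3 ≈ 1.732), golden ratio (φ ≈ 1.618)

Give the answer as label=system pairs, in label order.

P=golden ratio, Q=root-3, R=2:1

P = 21.92/13.43 ≈ 1.632 → golden ratio (1.618)
Q = 33.25/19.19 ≈ 1.733 → root-3 (1.732)
R = 24.48/12.27 ≈ 1.995 → 2:1 (2.000)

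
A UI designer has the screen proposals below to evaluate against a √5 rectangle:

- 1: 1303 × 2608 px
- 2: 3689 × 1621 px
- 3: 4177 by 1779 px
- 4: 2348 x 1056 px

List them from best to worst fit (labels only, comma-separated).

1: 2608/1303 ≈ 2.002 → |2.002 − 2.236| = 0.234
2: 3689/1621 ≈ 2.276 → |2.276 − 2.236| = 0.040
3: 4177/1779 ≈ 2.348 → |2.348 − 2.236| = 0.112
4: 2348/1056 ≈ 2.223 → |2.223 − 2.236| = 0.013

4, 2, 3, 1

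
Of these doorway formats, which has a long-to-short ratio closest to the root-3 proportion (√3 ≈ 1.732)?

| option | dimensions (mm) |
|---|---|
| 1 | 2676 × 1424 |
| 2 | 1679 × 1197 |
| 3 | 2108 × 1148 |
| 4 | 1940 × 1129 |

Target root-3 ≈ 1.732.
1: 1.879 (Δ0.147)  2: 1.403 (Δ0.329)  3: 1.836 (Δ0.104)  4: 1.718 (Δ0.014)

4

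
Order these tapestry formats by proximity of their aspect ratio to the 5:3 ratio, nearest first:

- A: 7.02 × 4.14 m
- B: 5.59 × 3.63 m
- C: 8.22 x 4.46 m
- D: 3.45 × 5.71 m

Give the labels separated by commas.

D, A, B, C

Ratios: A = 7.02 / 4.14 ≈ 1.696; B = 5.59 / 3.63 ≈ 1.540; C = 8.22 / 4.46 ≈ 1.843; D = 5.71 / 3.45 ≈ 1.655.
|Δ from 1.667|: A 0.029; B 0.127; C 0.176; D 0.012.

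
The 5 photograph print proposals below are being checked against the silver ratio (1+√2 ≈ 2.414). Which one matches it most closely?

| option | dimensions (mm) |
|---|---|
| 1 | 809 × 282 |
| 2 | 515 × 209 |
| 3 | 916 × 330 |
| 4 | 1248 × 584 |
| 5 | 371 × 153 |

Target silver ratio ≈ 2.414.
1: 2.869 (Δ0.455)  2: 2.464 (Δ0.050)  3: 2.776 (Δ0.362)  4: 2.137 (Δ0.277)  5: 2.425 (Δ0.011)

5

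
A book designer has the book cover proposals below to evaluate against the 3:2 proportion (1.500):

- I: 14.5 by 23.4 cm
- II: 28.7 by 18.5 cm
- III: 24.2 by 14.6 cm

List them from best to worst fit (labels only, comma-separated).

I: 23.4/14.5 ≈ 1.614 → |1.614 − 1.500| = 0.114
II: 28.7/18.5 ≈ 1.551 → |1.551 − 1.500| = 0.051
III: 24.2/14.6 ≈ 1.658 → |1.658 − 1.500| = 0.158

II, I, III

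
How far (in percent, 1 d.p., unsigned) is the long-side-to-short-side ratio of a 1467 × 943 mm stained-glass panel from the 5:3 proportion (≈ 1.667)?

Ratio = 1467 / 943 ≈ 1.5557.
Ideal 5:3 ≈ 1.6667. |1.5557 − 1.6667| / 1.6667 ≈ 6.66% → 6.7%.

6.7%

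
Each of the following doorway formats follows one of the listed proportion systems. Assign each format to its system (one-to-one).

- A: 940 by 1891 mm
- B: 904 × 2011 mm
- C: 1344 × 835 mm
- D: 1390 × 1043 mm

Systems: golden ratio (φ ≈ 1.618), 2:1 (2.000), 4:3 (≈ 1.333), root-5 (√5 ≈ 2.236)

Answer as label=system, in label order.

Ratios: A ≈ 2.012; B ≈ 2.225; C ≈ 1.610; D ≈ 1.333.
Targets: golden ratio ≈ 1.618; 2:1 ≈ 2.000; 4:3 ≈ 1.333; root-5 ≈ 2.236.

A=2:1, B=root-5, C=golden ratio, D=4:3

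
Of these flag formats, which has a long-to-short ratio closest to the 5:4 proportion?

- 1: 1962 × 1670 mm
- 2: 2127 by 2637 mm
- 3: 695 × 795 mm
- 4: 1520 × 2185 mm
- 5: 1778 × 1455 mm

Target 5:4 ≈ 1.250.
1: 1.175 (Δ0.075)  2: 1.240 (Δ0.010)  3: 1.144 (Δ0.106)  4: 1.438 (Δ0.188)  5: 1.222 (Δ0.028)

2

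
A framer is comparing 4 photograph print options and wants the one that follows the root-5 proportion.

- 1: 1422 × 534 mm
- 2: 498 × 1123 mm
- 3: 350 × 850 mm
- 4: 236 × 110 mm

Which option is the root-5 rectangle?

2

Ratios (long/short): 1 ≈ 2.663; 2 ≈ 2.255; 3 ≈ 2.429; 4 ≈ 2.145.
root-5 ≈ 2.236; option 2 is nearest (Δ 0.019).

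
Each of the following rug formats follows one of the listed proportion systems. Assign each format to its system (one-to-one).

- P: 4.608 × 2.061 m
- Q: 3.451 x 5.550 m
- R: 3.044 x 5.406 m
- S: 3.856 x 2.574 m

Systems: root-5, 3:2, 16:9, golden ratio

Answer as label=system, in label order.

P=root-5, Q=golden ratio, R=16:9, S=3:2

P = 4.608/2.061 ≈ 2.236 → root-5 (2.236)
Q = 5.550/3.451 ≈ 1.608 → golden ratio (1.618)
R = 5.406/3.044 ≈ 1.776 → 16:9 (1.778)
S = 3.856/2.574 ≈ 1.498 → 3:2 (1.500)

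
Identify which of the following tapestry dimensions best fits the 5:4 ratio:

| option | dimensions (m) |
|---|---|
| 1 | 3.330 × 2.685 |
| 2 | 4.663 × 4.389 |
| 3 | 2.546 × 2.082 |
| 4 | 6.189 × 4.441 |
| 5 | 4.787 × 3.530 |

Ratios (long/short): 1 ≈ 1.240; 2 ≈ 1.062; 3 ≈ 1.223; 4 ≈ 1.394; 5 ≈ 1.356.
5:4 ≈ 1.250; option 1 is nearest (Δ 0.010).

1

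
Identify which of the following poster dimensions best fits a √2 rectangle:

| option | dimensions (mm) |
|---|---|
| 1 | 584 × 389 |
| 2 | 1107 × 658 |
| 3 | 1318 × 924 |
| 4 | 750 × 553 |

3

Target root-2 ≈ 1.414.
1: 1.501 (Δ0.087)  2: 1.682 (Δ0.268)  3: 1.426 (Δ0.012)  4: 1.356 (Δ0.058)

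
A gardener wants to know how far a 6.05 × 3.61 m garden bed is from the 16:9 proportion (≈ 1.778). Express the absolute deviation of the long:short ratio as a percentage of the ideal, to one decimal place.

5.7%

Ratio = 6.05 / 3.61 ≈ 1.6759.
Ideal 16:9 ≈ 1.7778. |1.6759 − 1.7778| / 1.7778 ≈ 5.73% → 5.7%.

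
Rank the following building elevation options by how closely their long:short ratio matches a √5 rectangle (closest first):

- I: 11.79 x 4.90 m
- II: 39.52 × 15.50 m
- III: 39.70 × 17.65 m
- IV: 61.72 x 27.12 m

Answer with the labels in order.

III, IV, I, II

I: 11.79/4.90 ≈ 2.406 → |2.406 − 2.236| = 0.170
II: 39.52/15.50 ≈ 2.550 → |2.550 − 2.236| = 0.314
III: 39.70/17.65 ≈ 2.249 → |2.249 − 2.236| = 0.013
IV: 61.72/27.12 ≈ 2.276 → |2.276 − 2.236| = 0.040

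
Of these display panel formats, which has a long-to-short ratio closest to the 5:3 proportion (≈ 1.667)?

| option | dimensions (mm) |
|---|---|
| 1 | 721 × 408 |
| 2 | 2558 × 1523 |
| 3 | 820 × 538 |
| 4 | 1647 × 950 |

2

Ratios (long/short): 1 ≈ 1.767; 2 ≈ 1.680; 3 ≈ 1.524; 4 ≈ 1.734.
5:3 ≈ 1.667; option 2 is nearest (Δ 0.013).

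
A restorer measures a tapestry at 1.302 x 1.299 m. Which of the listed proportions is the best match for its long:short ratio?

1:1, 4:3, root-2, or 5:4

1.302/1.299 ≈ 1.002. Nearest candidates are 1:1 (1.000, off by 0.002) and 5:4 (1.250, off by 0.248).

1:1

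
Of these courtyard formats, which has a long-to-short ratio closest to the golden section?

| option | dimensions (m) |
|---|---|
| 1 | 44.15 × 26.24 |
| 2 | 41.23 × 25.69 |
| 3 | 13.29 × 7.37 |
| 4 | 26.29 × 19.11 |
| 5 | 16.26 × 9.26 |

Ratios (long/short): 1 ≈ 1.683; 2 ≈ 1.605; 3 ≈ 1.803; 4 ≈ 1.376; 5 ≈ 1.756.
golden ratio ≈ 1.618; option 2 is nearest (Δ 0.013).

2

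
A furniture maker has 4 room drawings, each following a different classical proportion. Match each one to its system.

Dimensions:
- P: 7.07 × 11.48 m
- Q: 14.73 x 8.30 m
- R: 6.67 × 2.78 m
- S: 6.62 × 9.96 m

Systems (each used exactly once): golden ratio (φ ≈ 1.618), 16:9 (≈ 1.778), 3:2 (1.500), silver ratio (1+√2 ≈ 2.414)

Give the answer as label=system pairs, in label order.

Ratios: P ≈ 1.624; Q ≈ 1.775; R ≈ 2.399; S ≈ 1.505.
Targets: golden ratio ≈ 1.618; 16:9 ≈ 1.778; 3:2 ≈ 1.500; silver ratio ≈ 2.414.

P=golden ratio, Q=16:9, R=silver ratio, S=3:2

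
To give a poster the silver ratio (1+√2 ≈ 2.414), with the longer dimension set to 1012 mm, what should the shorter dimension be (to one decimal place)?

silver ratio ≈ 2.41421.
Shorter side = 1012 ÷ 2.41421 ≈ 419.185 → 419.2 mm.

419.2 mm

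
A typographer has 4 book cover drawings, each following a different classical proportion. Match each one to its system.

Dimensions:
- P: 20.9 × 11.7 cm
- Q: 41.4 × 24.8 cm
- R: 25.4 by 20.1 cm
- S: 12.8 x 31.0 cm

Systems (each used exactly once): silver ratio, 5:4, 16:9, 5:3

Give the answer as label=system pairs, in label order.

P = 20.9/11.7 ≈ 1.786 → 16:9 (1.778)
Q = 41.4/24.8 ≈ 1.669 → 5:3 (1.667)
R = 25.4/20.1 ≈ 1.264 → 5:4 (1.250)
S = 31.0/12.8 ≈ 2.422 → silver ratio (2.414)

P=16:9, Q=5:3, R=5:4, S=silver ratio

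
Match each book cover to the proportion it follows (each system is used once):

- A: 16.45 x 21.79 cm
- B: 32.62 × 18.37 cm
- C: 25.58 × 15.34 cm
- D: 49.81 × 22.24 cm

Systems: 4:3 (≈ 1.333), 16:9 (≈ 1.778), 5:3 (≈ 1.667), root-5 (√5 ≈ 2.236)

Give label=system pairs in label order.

Ratios: A ≈ 1.325; B ≈ 1.776; C ≈ 1.668; D ≈ 2.240.
Targets: 4:3 ≈ 1.333; 16:9 ≈ 1.778; 5:3 ≈ 1.667; root-5 ≈ 2.236.

A=4:3, B=16:9, C=5:3, D=root-5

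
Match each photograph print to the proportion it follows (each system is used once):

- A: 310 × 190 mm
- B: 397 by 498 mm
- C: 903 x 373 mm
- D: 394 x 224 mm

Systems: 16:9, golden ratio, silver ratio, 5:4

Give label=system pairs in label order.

A=golden ratio, B=5:4, C=silver ratio, D=16:9

Ratios: A ≈ 1.632; B ≈ 1.254; C ≈ 2.421; D ≈ 1.759.
Targets: 16:9 ≈ 1.778; golden ratio ≈ 1.618; silver ratio ≈ 2.414; 5:4 ≈ 1.250.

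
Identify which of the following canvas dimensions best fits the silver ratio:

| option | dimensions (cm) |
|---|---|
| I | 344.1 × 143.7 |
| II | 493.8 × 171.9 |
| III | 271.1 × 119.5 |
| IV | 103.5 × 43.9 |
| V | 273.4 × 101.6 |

Target silver ratio ≈ 2.414.
I: 2.395 (Δ0.019)  II: 2.873 (Δ0.459)  III: 2.269 (Δ0.145)  IV: 2.358 (Δ0.056)  V: 2.691 (Δ0.277)

I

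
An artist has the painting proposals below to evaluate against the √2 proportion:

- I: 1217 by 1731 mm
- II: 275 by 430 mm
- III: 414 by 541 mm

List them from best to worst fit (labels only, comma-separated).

I: 1731/1217 ≈ 1.422 → |1.422 − 1.414| = 0.008
II: 430/275 ≈ 1.564 → |1.564 − 1.414| = 0.150
III: 541/414 ≈ 1.307 → |1.307 − 1.414| = 0.107

I, III, II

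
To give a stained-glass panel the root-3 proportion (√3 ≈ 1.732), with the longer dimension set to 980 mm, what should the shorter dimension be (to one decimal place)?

root-3 ≈ 1.73205.
Shorter side = 980 ÷ 1.73205 ≈ 565.804 → 565.8 mm.

565.8 mm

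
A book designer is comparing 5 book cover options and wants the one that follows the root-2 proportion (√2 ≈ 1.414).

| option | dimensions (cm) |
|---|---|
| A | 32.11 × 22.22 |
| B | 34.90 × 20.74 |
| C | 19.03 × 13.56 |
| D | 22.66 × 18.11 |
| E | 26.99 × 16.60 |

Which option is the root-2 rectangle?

C

Target root-2 ≈ 1.414.
A: 1.445 (Δ0.031)  B: 1.683 (Δ0.269)  C: 1.403 (Δ0.011)  D: 1.251 (Δ0.163)  E: 1.626 (Δ0.212)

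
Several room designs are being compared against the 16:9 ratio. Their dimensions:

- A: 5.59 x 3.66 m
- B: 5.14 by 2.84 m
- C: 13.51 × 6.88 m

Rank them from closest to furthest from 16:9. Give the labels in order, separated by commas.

B, C, A

A: 5.59/3.66 ≈ 1.527 → |1.527 − 1.778| = 0.251
B: 5.14/2.84 ≈ 1.810 → |1.810 − 1.778| = 0.032
C: 13.51/6.88 ≈ 1.964 → |1.964 − 1.778| = 0.186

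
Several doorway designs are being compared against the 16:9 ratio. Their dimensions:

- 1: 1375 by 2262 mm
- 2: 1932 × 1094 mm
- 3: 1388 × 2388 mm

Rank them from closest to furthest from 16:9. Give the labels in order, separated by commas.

1: 2262/1375 ≈ 1.645 → |1.645 − 1.778| = 0.133
2: 1932/1094 ≈ 1.766 → |1.766 − 1.778| = 0.012
3: 2388/1388 ≈ 1.720 → |1.720 − 1.778| = 0.058

2, 3, 1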